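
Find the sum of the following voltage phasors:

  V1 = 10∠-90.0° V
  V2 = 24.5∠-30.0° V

Step 1 — Convert each phasor to rectangular form:
  V1 = 10·(cos(-90.0°) + j·sin(-90.0°)) = 0 - j10 V
  V2 = 24.5·(cos(-30.0°) + j·sin(-30.0°)) = 21.22 - j12.25 V
Step 2 — Sum components: V_total = 21.22 - j22.25 V.
Step 3 — Convert to polar: |V_total| = 30.74 V, ∠V_total = -46.4°.

V_total = 30.74∠-46.4° V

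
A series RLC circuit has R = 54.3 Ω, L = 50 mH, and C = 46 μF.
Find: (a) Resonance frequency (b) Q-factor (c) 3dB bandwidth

Step 1 — Resonance: ω₀ = 1/√(LC) = 1/√(0.05·4.6e-05) = 659.4 rad/s.
Step 2 — f₀ = ω₀/(2π) = 104.9 Hz.
Step 3 — Series Q: Q = ω₀L/R = 659.4·0.05/54.3 = 0.6072.
Step 4 — Bandwidth: Δω = ω₀/Q = 1086 rad/s; BW = Δω/(2π) = 172.8 Hz.

(a) f₀ = 104.9 Hz  (b) Q = 0.6072  (c) BW = 172.8 Hz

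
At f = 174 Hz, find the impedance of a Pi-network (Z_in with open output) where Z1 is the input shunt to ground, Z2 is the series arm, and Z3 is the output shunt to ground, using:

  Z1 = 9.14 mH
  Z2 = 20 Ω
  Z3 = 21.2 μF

Step 1 — Angular frequency: ω = 2π·f = 2π·174 = 1093 rad/s.
Step 2 — Component impedances:
  Z1: Z = jωL = j·1093·0.00914 = 0 + j9.993 Ω
  Z2: Z = R = 20 Ω
  Z3: Z = 1/(jωC) = -j/(ω·C) = 0 - j43.15 Ω
Step 3 — With open output, the series arm Z2 and the output shunt Z3 appear in series to ground: Z2 + Z3 = 20 - j43.15 Ω.
Step 4 — Parallel with input shunt Z1: Z_in = Z1 || (Z2 + Z3) = 1.332 + j12.2 Ω = 12.27∠83.8° Ω.

Z = 1.332 + j12.2 Ω = 12.27∠83.8° Ω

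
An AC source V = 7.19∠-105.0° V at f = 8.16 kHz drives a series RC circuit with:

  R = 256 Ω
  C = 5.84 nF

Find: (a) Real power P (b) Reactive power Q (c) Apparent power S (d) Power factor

Step 1 — Angular frequency: ω = 2π·f = 2π·8160 = 5.127e+04 rad/s.
Step 2 — Component impedances:
  R: Z = R = 256 Ω
  C: Z = 1/(jωC) = -j/(ω·C) = 0 - j3340 Ω
Step 3 — Series combination: Z_total = R + C = 256 - j3340 Ω = 3350∠-85.6° Ω.
Step 4 — Source phasor: V = 7.19∠-105.0° V = -1.861 - j6.945 V.
Step 5 — Current: I = V / Z = 0.002025 - j0.0007124 A = 0.002147∠-19.4° A.
Step 6 — Complex power: S = V·I* = 0.00118 - j0.01539 VA.
Step 7 — Real power: P = Re(S) = 0.00118 W.
Step 8 — Reactive power: Q = Im(S) = -0.01539 VAR.
Step 9 — Apparent power: |S| = 0.01543 VA.
Step 10 — Power factor: PF = P/|S| = 0.07643 (leading).

(a) P = 0.00118 W  (b) Q = -0.01539 VAR  (c) S = 0.01543 VA  (d) PF = 0.07643 (leading)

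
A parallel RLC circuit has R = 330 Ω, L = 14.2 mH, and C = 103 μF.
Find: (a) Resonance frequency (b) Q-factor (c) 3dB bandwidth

Step 1 — Resonance: ω₀ = 1/√(LC) = 1/√(0.0142·0.000103) = 826.9 rad/s.
Step 2 — f₀ = ω₀/(2π) = 131.6 Hz.
Step 3 — Parallel Q: Q = R/(ω₀L) = 330/(826.9·0.0142) = 28.11.
Step 4 — Bandwidth: Δω = ω₀/Q = 29.42 rad/s; BW = Δω/(2π) = 4.682 Hz.

(a) f₀ = 131.6 Hz  (b) Q = 28.11  (c) BW = 4.682 Hz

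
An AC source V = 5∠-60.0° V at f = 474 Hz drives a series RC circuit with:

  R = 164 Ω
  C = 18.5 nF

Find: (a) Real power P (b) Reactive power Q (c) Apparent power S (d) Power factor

Step 1 — Angular frequency: ω = 2π·f = 2π·474 = 2978 rad/s.
Step 2 — Component impedances:
  R: Z = R = 164 Ω
  C: Z = 1/(jωC) = -j/(ω·C) = 0 - j1.815e+04 Ω
Step 3 — Series combination: Z_total = R + C = 164 - j1.815e+04 Ω = 1.815e+04∠-89.5° Ω.
Step 4 — Source phasor: V = 5∠-60.0° V = 2.5 - j4.33 V.
Step 5 — Current: I = V / Z = 0.0002398 + j0.0001356 A = 0.0002755∠29.5° A.
Step 6 — Complex power: S = V·I* = 1.245e-05 - j0.001377 VA.
Step 7 — Real power: P = Re(S) = 1.245e-05 W.
Step 8 — Reactive power: Q = Im(S) = -0.001377 VAR.
Step 9 — Apparent power: |S| = 0.001377 VA.
Step 10 — Power factor: PF = P/|S| = 0.009036 (leading).

(a) P = 1.245e-05 W  (b) Q = -0.001377 VAR  (c) S = 0.001377 VA  (d) PF = 0.009036 (leading)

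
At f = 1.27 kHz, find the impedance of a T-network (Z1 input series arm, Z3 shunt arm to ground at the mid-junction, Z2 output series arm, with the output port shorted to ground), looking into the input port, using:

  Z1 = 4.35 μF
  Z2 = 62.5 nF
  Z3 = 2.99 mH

Step 1 — Angular frequency: ω = 2π·f = 2π·1270 = 7980 rad/s.
Step 2 — Component impedances:
  Z1: Z = 1/(jωC) = -j/(ω·C) = 0 - j28.81 Ω
  Z2: Z = 1/(jωC) = -j/(ω·C) = 0 - j2005 Ω
  Z3: Z = jωL = j·7980·0.00299 = 0 + j23.86 Ω
Step 3 — With the output port shorted to ground, the output series arm Z2 runs from the junction to ground; the shunt arm Z3 also runs from the junction to ground. They appear in parallel: Z3 || Z2 = 0 + j24.15 Ω.
Step 4 — Series with input arm Z1: Z_in = Z1 + (Z3 || Z2) = 0 - j4.662 Ω = 4.662∠-90.0° Ω.

Z = 0 - j4.662 Ω = 4.662∠-90.0° Ω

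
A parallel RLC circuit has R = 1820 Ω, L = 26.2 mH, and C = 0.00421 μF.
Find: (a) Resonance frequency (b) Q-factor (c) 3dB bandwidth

Step 1 — Resonance: ω₀ = 1/√(LC) = 1/√(0.0262·4.21e-09) = 9.522e+04 rad/s.
Step 2 — f₀ = ω₀/(2π) = 1.515e+04 Hz.
Step 3 — Parallel Q: Q = R/(ω₀L) = 1820/(9.522e+04·0.0262) = 0.7296.
Step 4 — Bandwidth: Δω = ω₀/Q = 1.305e+05 rad/s; BW = Δω/(2π) = 2.077e+04 Hz.

(a) f₀ = 1.515e+04 Hz  (b) Q = 0.7296  (c) BW = 2.077e+04 Hz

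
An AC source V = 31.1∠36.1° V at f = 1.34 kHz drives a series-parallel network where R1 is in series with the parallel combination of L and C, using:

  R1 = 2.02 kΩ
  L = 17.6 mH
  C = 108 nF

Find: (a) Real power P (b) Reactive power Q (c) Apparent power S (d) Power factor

Step 1 — Angular frequency: ω = 2π·f = 2π·1340 = 8419 rad/s.
Step 2 — Component impedances:
  R1: Z = R = 2020 Ω
  L: Z = jωL = j·8419·0.0176 = 0 + j148.2 Ω
  C: Z = 1/(jωC) = -j/(ω·C) = 0 - j1100 Ω
Step 3 — Parallel branch: L || C = 1/(1/L + 1/C) = 0 + j171.3 Ω.
Step 4 — Series with R1: Z_total = R1 + (L || C) = 2020 + j171.3 Ω = 2027∠4.8° Ω.
Step 5 — Source phasor: V = 31.1∠36.1° V = 25.13 + j18.32 V.
Step 6 — Current: I = V / Z = 0.01311 + j0.007959 A = 0.01534∠31.3° A.
Step 7 — Complex power: S = V·I* = 0.4754 + j0.04031 VA.
Step 8 — Real power: P = Re(S) = 0.4754 W.
Step 9 — Reactive power: Q = Im(S) = 0.04031 VAR.
Step 10 — Apparent power: |S| = 0.4771 VA.
Step 11 — Power factor: PF = P/|S| = 0.9964 (lagging).

(a) P = 0.4754 W  (b) Q = 0.04031 VAR  (c) S = 0.4771 VA  (d) PF = 0.9964 (lagging)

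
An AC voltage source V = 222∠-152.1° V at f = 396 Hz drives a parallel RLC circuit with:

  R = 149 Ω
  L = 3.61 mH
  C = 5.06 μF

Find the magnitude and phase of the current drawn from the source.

Step 1 — Angular frequency: ω = 2π·f = 2π·396 = 2488 rad/s.
Step 2 — Component impedances:
  R: Z = R = 149 Ω
  L: Z = jωL = j·2488·0.00361 = 0 + j8.982 Ω
  C: Z = 1/(jωC) = -j/(ω·C) = 0 - j79.43 Ω
Step 3 — Parallel combination: 1/Z_total = 1/R + 1/L + 1/C; Z_total = 0.6852 + j10.08 Ω = 10.1∠86.1° Ω.
Step 4 — Source phasor: V = 222∠-152.1° V = -196.2 - j103.9 V.
Step 5 — Ohm's law: I = V / Z_total = (-196.2 - j103.9) / (0.6852 + j10.08) = -11.57 + j18.68 A.
Step 6 — Convert to polar: |I| = 21.97 A, ∠I = 121.8°.

I = 21.97∠121.8° A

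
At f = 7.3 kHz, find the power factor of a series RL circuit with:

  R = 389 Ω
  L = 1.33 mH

Step 1 — Angular frequency: ω = 2π·f = 2π·7300 = 4.587e+04 rad/s.
Step 2 — Component impedances:
  R: Z = R = 389 Ω
  L: Z = jωL = j·4.587e+04·0.00133 = 0 + j61 Ω
Step 3 — Series combination: Z_total = R + L = 389 + j61 Ω = 393.8∠8.9° Ω.
Step 4 — Power factor: PF = cos(φ) = Re(Z)/|Z| = 389/393.75 = 0.9879.
Step 5 — Type: Im(Z) = 61 ⇒ lagging (phase φ = 8.9°).

PF = 0.9879 (lagging, φ = 8.9°)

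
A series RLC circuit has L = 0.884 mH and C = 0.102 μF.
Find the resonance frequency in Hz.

Step 1 — Resonance condition Im(Z)=0 gives ω₀ = 1/√(LC).
Step 2 — ω₀ = 1/√(0.000884·1.02e-07) = 1.053e+05 rad/s.
Step 3 — f₀ = ω₀/(2π) = 1.676e+04 Hz.

f₀ = 1.676e+04 Hz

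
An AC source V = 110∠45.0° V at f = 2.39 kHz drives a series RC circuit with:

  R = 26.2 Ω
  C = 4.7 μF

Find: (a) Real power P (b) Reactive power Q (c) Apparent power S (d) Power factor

Step 1 — Angular frequency: ω = 2π·f = 2π·2390 = 1.502e+04 rad/s.
Step 2 — Component impedances:
  R: Z = R = 26.2 Ω
  C: Z = 1/(jωC) = -j/(ω·C) = 0 - j14.17 Ω
Step 3 — Series combination: Z_total = R + C = 26.2 - j14.17 Ω = 29.79∠-28.4° Ω.
Step 4 — Source phasor: V = 110∠45.0° V = 77.78 + j77.78 V.
Step 5 — Current: I = V / Z = 1.055 + j3.539 A = 3.693∠73.4° A.
Step 6 — Complex power: S = V·I* = 357.3 - j193.2 VA.
Step 7 — Real power: P = Re(S) = 357.3 W.
Step 8 — Reactive power: Q = Im(S) = -193.2 VAR.
Step 9 — Apparent power: |S| = 406.2 VA.
Step 10 — Power factor: PF = P/|S| = 0.8796 (leading).

(a) P = 357.3 W  (b) Q = -193.2 VAR  (c) S = 406.2 VA  (d) PF = 0.8796 (leading)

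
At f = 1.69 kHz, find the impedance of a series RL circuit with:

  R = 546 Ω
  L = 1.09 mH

Step 1 — Angular frequency: ω = 2π·f = 2π·1690 = 1.062e+04 rad/s.
Step 2 — Component impedances:
  R: Z = R = 546 Ω
  L: Z = jωL = j·1.062e+04·0.00109 = 0 + j11.57 Ω
Step 3 — Series combination: Z_total = R + L = 546 + j11.57 Ω = 546.1∠1.2° Ω.

Z = 546 + j11.57 Ω = 546.1∠1.2° Ω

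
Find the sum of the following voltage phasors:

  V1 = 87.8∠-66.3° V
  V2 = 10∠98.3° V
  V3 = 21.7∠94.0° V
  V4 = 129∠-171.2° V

Step 1 — Convert each phasor to rectangular form:
  V1 = 87.8·(cos(-66.3°) + j·sin(-66.3°)) = 35.29 - j80.4 V
  V2 = 10·(cos(98.3°) + j·sin(98.3°)) = -1.444 + j9.895 V
  V3 = 21.7·(cos(94.0°) + j·sin(94.0°)) = -1.514 + j21.65 V
  V4 = 129·(cos(-171.2°) + j·sin(-171.2°)) = -127.5 - j19.74 V
Step 2 — Sum components: V_total = -95.15 - j68.59 V.
Step 3 — Convert to polar: |V_total| = 117.3 V, ∠V_total = -144.2°.

V_total = 117.3∠-144.2° V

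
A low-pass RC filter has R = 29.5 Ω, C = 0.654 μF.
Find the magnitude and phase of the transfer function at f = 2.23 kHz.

Step 1 — Angular frequency: ω = 2π·2230 = 1.401e+04 rad/s.
Step 2 — Transfer function: H(jω) = 1/(1 + jωRC).
Step 3 — Denominator: 1 + jωRC = 1 + j·1.401e+04·29.5·6.54e-07 = 1 + j0.2703.
Step 4 — H = 0.9319 - j0.2519.
Step 5 — Magnitude: |H| = 0.9654 (-0.3 dB); phase: φ = -15.1°.

|H| = 0.9654 (-0.3 dB), φ = -15.1°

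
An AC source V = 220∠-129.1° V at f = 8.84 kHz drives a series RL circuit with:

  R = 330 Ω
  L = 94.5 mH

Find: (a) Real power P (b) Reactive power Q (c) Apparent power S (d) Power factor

Step 1 — Angular frequency: ω = 2π·f = 2π·8840 = 5.554e+04 rad/s.
Step 2 — Component impedances:
  R: Z = R = 330 Ω
  L: Z = jωL = j·5.554e+04·0.0945 = 0 + j5249 Ω
Step 3 — Series combination: Z_total = R + L = 330 + j5249 Ω = 5259∠86.4° Ω.
Step 4 — Source phasor: V = 220∠-129.1° V = -138.7 - j170.7 V.
Step 5 — Current: I = V / Z = -0.03405 + j0.02429 A = 0.04183∠144.5° A.
Step 6 — Complex power: S = V·I* = 0.5775 + j9.185 VA.
Step 7 — Real power: P = Re(S) = 0.5775 W.
Step 8 — Reactive power: Q = Im(S) = 9.185 VAR.
Step 9 — Apparent power: |S| = 9.203 VA.
Step 10 — Power factor: PF = P/|S| = 0.06275 (lagging).

(a) P = 0.5775 W  (b) Q = 9.185 VAR  (c) S = 9.203 VA  (d) PF = 0.06275 (lagging)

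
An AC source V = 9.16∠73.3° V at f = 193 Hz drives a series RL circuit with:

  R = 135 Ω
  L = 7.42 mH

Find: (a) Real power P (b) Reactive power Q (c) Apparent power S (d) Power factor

Step 1 — Angular frequency: ω = 2π·f = 2π·193 = 1213 rad/s.
Step 2 — Component impedances:
  R: Z = R = 135 Ω
  L: Z = jωL = j·1213·0.00742 = 0 + j8.998 Ω
Step 3 — Series combination: Z_total = R + L = 135 + j8.998 Ω = 135.3∠3.8° Ω.
Step 4 — Source phasor: V = 9.16∠73.3° V = 2.632 + j8.774 V.
Step 5 — Current: I = V / Z = 0.02372 + j0.06341 A = 0.0677∠69.5° A.
Step 6 — Complex power: S = V·I* = 0.6188 + j0.04124 VA.
Step 7 — Real power: P = Re(S) = 0.6188 W.
Step 8 — Reactive power: Q = Im(S) = 0.04124 VAR.
Step 9 — Apparent power: |S| = 0.6201 VA.
Step 10 — Power factor: PF = P/|S| = 0.9978 (lagging).

(a) P = 0.6188 W  (b) Q = 0.04124 VAR  (c) S = 0.6201 VA  (d) PF = 0.9978 (lagging)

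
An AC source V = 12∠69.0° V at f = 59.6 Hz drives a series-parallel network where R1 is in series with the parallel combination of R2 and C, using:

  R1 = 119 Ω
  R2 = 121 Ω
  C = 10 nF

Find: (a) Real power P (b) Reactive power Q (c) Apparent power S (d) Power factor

Step 1 — Angular frequency: ω = 2π·f = 2π·59.6 = 374.5 rad/s.
Step 2 — Component impedances:
  R1: Z = R = 119 Ω
  R2: Z = R = 121 Ω
  C: Z = 1/(jωC) = -j/(ω·C) = 0 - j2.67e+05 Ω
Step 3 — Parallel branch: R2 || C = 1/(1/R2 + 1/C) = 121 - j0.05483 Ω.
Step 4 — Series with R1: Z_total = R1 + (R2 || C) = 240 - j0.05483 Ω = 240∠-0.0° Ω.
Step 5 — Source phasor: V = 12∠69.0° V = 4.3 + j11.2 V.
Step 6 — Current: I = V / Z = 0.01791 + j0.04668 A = 0.05∠69.0° A.
Step 7 — Complex power: S = V·I* = 0.6 - j0.0001371 VA.
Step 8 — Real power: P = Re(S) = 0.6 W.
Step 9 — Reactive power: Q = Im(S) = -0.0001371 VAR.
Step 10 — Apparent power: |S| = 0.6 VA.
Step 11 — Power factor: PF = P/|S| = 1 (leading).

(a) P = 0.6 W  (b) Q = -0.0001371 VAR  (c) S = 0.6 VA  (d) PF = 1 (leading)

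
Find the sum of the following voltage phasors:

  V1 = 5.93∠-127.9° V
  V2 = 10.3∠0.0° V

Step 1 — Convert each phasor to rectangular form:
  V1 = 5.93·(cos(-127.9°) + j·sin(-127.9°)) = -3.643 - j4.679 V
  V2 = 10.3·(cos(0.0°) + j·sin(0.0°)) = 10.3 V
Step 2 — Sum components: V_total = 6.657 - j4.679 V.
Step 3 — Convert to polar: |V_total| = 8.137 V, ∠V_total = -35.1°.

V_total = 8.137∠-35.1° V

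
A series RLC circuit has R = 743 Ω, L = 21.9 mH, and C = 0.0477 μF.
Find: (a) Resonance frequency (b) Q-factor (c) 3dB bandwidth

Step 1 — Resonance: ω₀ = 1/√(LC) = 1/√(0.0219·4.77e-08) = 3.094e+04 rad/s.
Step 2 — f₀ = ω₀/(2π) = 4924 Hz.
Step 3 — Series Q: Q = ω₀L/R = 3.094e+04·0.0219/743 = 0.912.
Step 4 — Bandwidth: Δω = ω₀/Q = 3.393e+04 rad/s; BW = Δω/(2π) = 5400 Hz.

(a) f₀ = 4924 Hz  (b) Q = 0.912  (c) BW = 5400 Hz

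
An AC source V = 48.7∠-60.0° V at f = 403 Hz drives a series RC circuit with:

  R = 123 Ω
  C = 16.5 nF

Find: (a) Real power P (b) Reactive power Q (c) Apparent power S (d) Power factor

Step 1 — Angular frequency: ω = 2π·f = 2π·403 = 2532 rad/s.
Step 2 — Component impedances:
  R: Z = R = 123 Ω
  C: Z = 1/(jωC) = -j/(ω·C) = 0 - j2.393e+04 Ω
Step 3 — Series combination: Z_total = R + C = 123 - j2.393e+04 Ω = 2.394e+04∠-89.7° Ω.
Step 4 — Source phasor: V = 48.7∠-60.0° V = 24.35 - j42.18 V.
Step 5 — Current: I = V / Z = 0.001767 + j0.001008 A = 0.002035∠29.7° A.
Step 6 — Complex power: S = V·I* = 0.0005092 - j0.09909 VA.
Step 7 — Real power: P = Re(S) = 0.0005092 W.
Step 8 — Reactive power: Q = Im(S) = -0.09909 VAR.
Step 9 — Apparent power: |S| = 0.09909 VA.
Step 10 — Power factor: PF = P/|S| = 0.005139 (leading).

(a) P = 0.0005092 W  (b) Q = -0.09909 VAR  (c) S = 0.09909 VA  (d) PF = 0.005139 (leading)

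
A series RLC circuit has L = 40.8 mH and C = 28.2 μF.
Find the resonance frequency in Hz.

Step 1 — Resonance condition Im(Z)=0 gives ω₀ = 1/√(LC).
Step 2 — ω₀ = 1/√(0.0408·2.82e-05) = 932.3 rad/s.
Step 3 — f₀ = ω₀/(2π) = 148.4 Hz.

f₀ = 148.4 Hz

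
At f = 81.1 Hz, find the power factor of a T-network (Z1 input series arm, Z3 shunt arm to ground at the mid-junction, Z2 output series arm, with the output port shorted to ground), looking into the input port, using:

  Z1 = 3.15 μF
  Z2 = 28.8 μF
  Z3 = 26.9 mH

Step 1 — Angular frequency: ω = 2π·f = 2π·81.1 = 509.6 rad/s.
Step 2 — Component impedances:
  Z1: Z = 1/(jωC) = -j/(ω·C) = 0 - j623 Ω
  Z2: Z = 1/(jωC) = -j/(ω·C) = 0 - j68.14 Ω
  Z3: Z = jωL = j·509.6·0.0269 = 0 + j13.71 Ω
Step 3 — With the output port shorted to ground, the output series arm Z2 runs from the junction to ground; the shunt arm Z3 also runs from the junction to ground. They appear in parallel: Z3 || Z2 = 0 + j17.16 Ω.
Step 4 — Series with input arm Z1: Z_in = Z1 + (Z3 || Z2) = 0 - j605.8 Ω = 605.8∠-90.0° Ω.
Step 5 — Power factor: PF = cos(φ) = Re(Z)/|Z| = 0/605.8 = 0.
Step 6 — Type: Im(Z) = -605.8 ⇒ leading (phase φ = -90.0°).

PF = 0 (leading, φ = -90.0°)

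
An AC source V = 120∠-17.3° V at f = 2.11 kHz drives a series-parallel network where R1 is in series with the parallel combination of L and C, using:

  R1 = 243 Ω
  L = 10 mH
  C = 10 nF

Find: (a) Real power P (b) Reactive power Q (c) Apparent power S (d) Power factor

Step 1 — Angular frequency: ω = 2π·f = 2π·2110 = 1.326e+04 rad/s.
Step 2 — Component impedances:
  R1: Z = R = 243 Ω
  L: Z = jωL = j·1.326e+04·0.01 = 0 + j132.6 Ω
  C: Z = 1/(jωC) = -j/(ω·C) = 0 - j7543 Ω
Step 3 — Parallel branch: L || C = 1/(1/L + 1/C) = 0 + j134.9 Ω.
Step 4 — Series with R1: Z_total = R1 + (L || C) = 243 + j134.9 Ω = 278∠29.0° Ω.
Step 5 — Source phasor: V = 120∠-17.3° V = 114.6 - j35.68 V.
Step 6 — Current: I = V / Z = 0.298 - j0.3124 A = 0.4317∠-46.3° A.
Step 7 — Complex power: S = V·I* = 45.29 + j25.15 VA.
Step 8 — Real power: P = Re(S) = 45.29 W.
Step 9 — Reactive power: Q = Im(S) = 25.15 VAR.
Step 10 — Apparent power: |S| = 51.81 VA.
Step 11 — Power factor: PF = P/|S| = 0.8742 (lagging).

(a) P = 45.29 W  (b) Q = 25.15 VAR  (c) S = 51.81 VA  (d) PF = 0.8742 (lagging)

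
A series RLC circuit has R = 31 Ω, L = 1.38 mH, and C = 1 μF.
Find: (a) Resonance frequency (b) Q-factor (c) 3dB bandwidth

Step 1 — Resonance condition Im(Z)=0 gives ω₀ = 1/√(LC).
Step 2 — ω₀ = 1/√(0.00138·1e-06) = 2.692e+04 rad/s.
Step 3 — f₀ = ω₀/(2π) = 4284 Hz.
Step 4 — Series Q: Q = ω₀L/R = 2.692e+04·0.00138/31 = 1.198.
Step 5 — 3dB bandwidth: Δω = ω₀/Q = 2.246e+04 rad/s; BW = Δω/(2π) = 3575 Hz.

(a) f₀ = 4284 Hz  (b) Q = 1.198  (c) BW = 3575 Hz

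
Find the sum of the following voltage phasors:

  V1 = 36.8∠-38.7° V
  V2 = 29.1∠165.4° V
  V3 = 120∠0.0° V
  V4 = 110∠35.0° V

Step 1 — Convert each phasor to rectangular form:
  V1 = 36.8·(cos(-38.7°) + j·sin(-38.7°)) = 28.72 - j23.01 V
  V2 = 29.1·(cos(165.4°) + j·sin(165.4°)) = -28.16 + j7.335 V
  V3 = 120·(cos(0.0°) + j·sin(0.0°)) = 120 V
  V4 = 110·(cos(35.0°) + j·sin(35.0°)) = 90.11 + j63.09 V
Step 2 — Sum components: V_total = 210.7 + j47.42 V.
Step 3 — Convert to polar: |V_total| = 215.9 V, ∠V_total = 12.7°.

V_total = 215.9∠12.7° V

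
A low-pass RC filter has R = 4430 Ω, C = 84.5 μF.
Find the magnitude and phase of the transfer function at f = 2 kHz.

Step 1 — Angular frequency: ω = 2π·2000 = 1.257e+04 rad/s.
Step 2 — Transfer function: H(jω) = 1/(1 + jωRC).
Step 3 — Denominator: 1 + jωRC = 1 + j·1.257e+04·4430·8.45e-05 = 1 + j4704.
Step 4 — H = 4.519e-08 - j0.0002126.
Step 5 — Magnitude: |H| = 0.0002126 (-73.4 dB); phase: φ = -90.0°.

|H| = 0.0002126 (-73.4 dB), φ = -90.0°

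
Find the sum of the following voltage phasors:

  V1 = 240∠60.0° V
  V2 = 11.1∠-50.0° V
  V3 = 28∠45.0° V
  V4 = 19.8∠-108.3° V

Step 1 — Convert each phasor to rectangular form:
  V1 = 240·(cos(60.0°) + j·sin(60.0°)) = 120 + j207.8 V
  V2 = 11.1·(cos(-50.0°) + j·sin(-50.0°)) = 7.135 - j8.503 V
  V3 = 28·(cos(45.0°) + j·sin(45.0°)) = 19.8 + j19.8 V
  V4 = 19.8·(cos(-108.3°) + j·sin(-108.3°)) = -6.217 - j18.8 V
Step 2 — Sum components: V_total = 140.7 + j200.3 V.
Step 3 — Convert to polar: |V_total| = 244.8 V, ∠V_total = 54.9°.

V_total = 244.8∠54.9° V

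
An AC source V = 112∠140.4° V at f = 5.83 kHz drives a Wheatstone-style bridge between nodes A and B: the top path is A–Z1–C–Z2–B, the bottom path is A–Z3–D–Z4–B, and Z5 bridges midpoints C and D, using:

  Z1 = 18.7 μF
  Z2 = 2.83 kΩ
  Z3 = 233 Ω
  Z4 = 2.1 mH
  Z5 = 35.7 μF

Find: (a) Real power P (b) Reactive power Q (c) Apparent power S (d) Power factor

Step 1 — Angular frequency: ω = 2π·f = 2π·5830 = 3.663e+04 rad/s.
Step 2 — Component impedances:
  Z1: Z = 1/(jωC) = -j/(ω·C) = 0 - j1.46 Ω
  Z2: Z = R = 2830 Ω
  Z3: Z = R = 233 Ω
  Z4: Z = jωL = j·3.663e+04·0.0021 = 0 + j76.93 Ω
  Z5: Z = 1/(jωC) = -j/(ω·C) = 0 - j0.7647 Ω
Step 3 — Bridge requires nodal analysis (the Z5 bridge couples midpoints C and D, so the two paths cannot be reduced to a simple series/parallel combination). Setting node B to ground and injecting 1 A at node A, the 3-node admittance system at A, C, D solves to V_A = Z_AB = 2.069 + j74.65 Ω = 74.67∠88.4° Ω.
Step 4 — Source phasor: V = 112∠140.4° V = -86.3 + j71.39 V.
Step 5 — Current: I = V / Z = 0.9237 + j1.182 A = 1.5∠52.0° A.
Step 6 — Complex power: S = V·I* = 4.655 + j167.9 VA.
Step 7 — Real power: P = Re(S) = 4.655 W.
Step 8 — Reactive power: Q = Im(S) = 167.9 VAR.
Step 9 — Apparent power: |S| = 168 VA.
Step 10 — Power factor: PF = P/|S| = 0.02771 (lagging).

(a) P = 4.655 W  (b) Q = 167.9 VAR  (c) S = 168 VA  (d) PF = 0.02771 (lagging)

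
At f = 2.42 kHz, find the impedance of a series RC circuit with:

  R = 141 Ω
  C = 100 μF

Step 1 — Angular frequency: ω = 2π·f = 2π·2420 = 1.521e+04 rad/s.
Step 2 — Component impedances:
  R: Z = R = 141 Ω
  C: Z = 1/(jωC) = -j/(ω·C) = 0 - j0.6577 Ω
Step 3 — Series combination: Z_total = R + C = 141 - j0.6577 Ω = 141∠-0.3° Ω.

Z = 141 - j0.6577 Ω = 141∠-0.3° Ω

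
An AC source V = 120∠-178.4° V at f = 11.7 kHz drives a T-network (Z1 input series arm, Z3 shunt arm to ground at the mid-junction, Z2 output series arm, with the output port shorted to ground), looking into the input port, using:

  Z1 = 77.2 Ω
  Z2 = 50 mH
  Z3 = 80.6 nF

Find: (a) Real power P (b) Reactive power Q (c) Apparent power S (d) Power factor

Step 1 — Angular frequency: ω = 2π·f = 2π·1.17e+04 = 7.351e+04 rad/s.
Step 2 — Component impedances:
  Z1: Z = R = 77.2 Ω
  Z2: Z = jωL = j·7.351e+04·0.05 = 0 + j3676 Ω
  Z3: Z = 1/(jωC) = -j/(ω·C) = 0 - j168.8 Ω
Step 3 — With the output port shorted to ground, the output series arm Z2 runs from the junction to ground; the shunt arm Z3 also runs from the junction to ground. They appear in parallel: Z3 || Z2 = 0 - j176.9 Ω.
Step 4 — Series with input arm Z1: Z_in = Z1 + (Z3 || Z2) = 77.2 - j176.9 Ω = 193∠-66.4° Ω.
Step 5 — Source phasor: V = 120∠-178.4° V = -120 - j3.351 V.
Step 6 — Current: I = V / Z = -0.2327 - j0.5766 A = 0.6217∠-112.0° A.
Step 7 — Complex power: S = V·I* = 29.84 - j68.38 VA.
Step 8 — Real power: P = Re(S) = 29.84 W.
Step 9 — Reactive power: Q = Im(S) = -68.38 VAR.
Step 10 — Apparent power: |S| = 74.61 VA.
Step 11 — Power factor: PF = P/|S| = 0.4 (leading).

(a) P = 29.84 W  (b) Q = -68.38 VAR  (c) S = 74.61 VA  (d) PF = 0.4 (leading)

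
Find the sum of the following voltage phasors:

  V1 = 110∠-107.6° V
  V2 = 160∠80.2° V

Step 1 — Convert each phasor to rectangular form:
  V1 = 110·(cos(-107.6°) + j·sin(-107.6°)) = -33.26 - j104.9 V
  V2 = 160·(cos(80.2°) + j·sin(80.2°)) = 27.23 + j157.7 V
Step 2 — Sum components: V_total = -6.027 + j52.81 V.
Step 3 — Convert to polar: |V_total| = 53.16 V, ∠V_total = 96.5°.

V_total = 53.16∠96.5° V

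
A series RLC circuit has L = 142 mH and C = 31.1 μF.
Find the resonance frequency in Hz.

Step 1 — Resonance condition Im(Z)=0 gives ω₀ = 1/√(LC).
Step 2 — ω₀ = 1/√(0.142·3.11e-05) = 475.9 rad/s.
Step 3 — f₀ = ω₀/(2π) = 75.73 Hz.

f₀ = 75.73 Hz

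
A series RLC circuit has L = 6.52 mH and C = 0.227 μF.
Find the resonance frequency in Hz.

Step 1 — Resonance condition Im(Z)=0 gives ω₀ = 1/√(LC).
Step 2 — ω₀ = 1/√(0.00652·2.27e-07) = 2.599e+04 rad/s.
Step 3 — f₀ = ω₀/(2π) = 4137 Hz.

f₀ = 4137 Hz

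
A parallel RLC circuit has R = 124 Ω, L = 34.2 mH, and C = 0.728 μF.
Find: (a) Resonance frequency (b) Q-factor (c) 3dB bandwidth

Step 1 — Resonance: ω₀ = 1/√(LC) = 1/√(0.0342·7.28e-07) = 6338 rad/s.
Step 2 — f₀ = ω₀/(2π) = 1009 Hz.
Step 3 — Parallel Q: Q = R/(ω₀L) = 124/(6338·0.0342) = 0.5721.
Step 4 — Bandwidth: Δω = ω₀/Q = 1.108e+04 rad/s; BW = Δω/(2π) = 1763 Hz.

(a) f₀ = 1009 Hz  (b) Q = 0.5721  (c) BW = 1763 Hz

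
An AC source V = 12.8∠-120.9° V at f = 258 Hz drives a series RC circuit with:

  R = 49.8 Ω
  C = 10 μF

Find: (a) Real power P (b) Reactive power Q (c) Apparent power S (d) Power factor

Step 1 — Angular frequency: ω = 2π·f = 2π·258 = 1621 rad/s.
Step 2 — Component impedances:
  R: Z = R = 49.8 Ω
  C: Z = 1/(jωC) = -j/(ω·C) = 0 - j61.69 Ω
Step 3 — Series combination: Z_total = R + C = 49.8 - j61.69 Ω = 79.28∠-51.1° Ω.
Step 4 — Source phasor: V = 12.8∠-120.9° V = -6.573 - j10.98 V.
Step 5 — Current: I = V / Z = 0.05571 - j0.1515 A = 0.1615∠-69.8° A.
Step 6 — Complex power: S = V·I* = 1.298 - j1.608 VA.
Step 7 — Real power: P = Re(S) = 1.298 W.
Step 8 — Reactive power: Q = Im(S) = -1.608 VAR.
Step 9 — Apparent power: |S| = 2.067 VA.
Step 10 — Power factor: PF = P/|S| = 0.6281 (leading).

(a) P = 1.298 W  (b) Q = -1.608 VAR  (c) S = 2.067 VA  (d) PF = 0.6281 (leading)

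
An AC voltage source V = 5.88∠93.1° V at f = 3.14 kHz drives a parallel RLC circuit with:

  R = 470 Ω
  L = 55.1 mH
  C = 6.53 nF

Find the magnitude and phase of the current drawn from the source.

Step 1 — Angular frequency: ω = 2π·f = 2π·3140 = 1.973e+04 rad/s.
Step 2 — Component impedances:
  R: Z = R = 470 Ω
  L: Z = jωL = j·1.973e+04·0.0551 = 0 + j1087 Ω
  C: Z = 1/(jωC) = -j/(ω·C) = 0 - j7762 Ω
Step 3 — Parallel combination: 1/Z_total = 1/R + 1/L + 1/C; Z_total = 412.9 + j153.5 Ω = 440.5∠20.4° Ω.
Step 4 — Source phasor: V = 5.88∠93.1° V = -0.318 + j5.871 V.
Step 5 — Ohm's law: I = V / Z_total = (-0.318 + j5.871) / (412.9 + j153.5) = 0.003968 + j0.01274 A.
Step 6 — Convert to polar: |I| = 0.01335 A, ∠I = 72.7°.

I = 0.01335∠72.7° A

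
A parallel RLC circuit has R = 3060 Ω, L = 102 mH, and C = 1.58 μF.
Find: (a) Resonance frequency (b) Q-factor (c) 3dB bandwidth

Step 1 — Resonance: ω₀ = 1/√(LC) = 1/√(0.102·1.58e-06) = 2491 rad/s.
Step 2 — f₀ = ω₀/(2π) = 396.5 Hz.
Step 3 — Parallel Q: Q = R/(ω₀L) = 3060/(2491·0.102) = 12.04.
Step 4 — Bandwidth: Δω = ω₀/Q = 206.8 rad/s; BW = Δω/(2π) = 32.92 Hz.

(a) f₀ = 396.5 Hz  (b) Q = 12.04  (c) BW = 32.92 Hz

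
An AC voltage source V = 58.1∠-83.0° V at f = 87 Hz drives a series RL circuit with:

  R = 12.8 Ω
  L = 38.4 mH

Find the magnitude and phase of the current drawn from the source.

Step 1 — Angular frequency: ω = 2π·f = 2π·87 = 546.6 rad/s.
Step 2 — Component impedances:
  R: Z = R = 12.8 Ω
  L: Z = jωL = j·546.6·0.0384 = 0 + j20.99 Ω
Step 3 — Series combination: Z_total = R + L = 12.8 + j20.99 Ω = 24.59∠58.6° Ω.
Step 4 — Source phasor: V = 58.1∠-83.0° V = 7.081 - j57.67 V.
Step 5 — Ohm's law: I = V / Z_total = (7.081 - j57.67) / (12.8 + j20.99) = -1.853 - j1.467 A.
Step 6 — Convert to polar: |I| = 2.363 A, ∠I = -141.6°.

I = 2.363∠-141.6° A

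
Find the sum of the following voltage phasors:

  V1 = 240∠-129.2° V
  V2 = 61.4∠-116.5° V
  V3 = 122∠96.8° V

Step 1 — Convert each phasor to rectangular form:
  V1 = 240·(cos(-129.2°) + j·sin(-129.2°)) = -151.7 - j186 V
  V2 = 61.4·(cos(-116.5°) + j·sin(-116.5°)) = -27.4 - j54.95 V
  V3 = 122·(cos(96.8°) + j·sin(96.8°)) = -14.45 + j121.1 V
Step 2 — Sum components: V_total = -193.5 - j119.8 V.
Step 3 — Convert to polar: |V_total| = 227.6 V, ∠V_total = -148.2°.

V_total = 227.6∠-148.2° V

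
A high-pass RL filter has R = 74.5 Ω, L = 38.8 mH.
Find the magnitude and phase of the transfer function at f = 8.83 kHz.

Step 1 — Angular frequency: ω = 2π·8830 = 5.548e+04 rad/s.
Step 2 — Transfer function: H(jω) = jωL/(R + jωL).
Step 3 — Numerator jωL = j·2153; denominator R + jωL = 74.5 + j2153.
Step 4 — H = 0.9988 + j0.03457.
Step 5 — Magnitude: |H| = 0.9994 (-0.0 dB); phase: φ = 2.0°.

|H| = 0.9994 (-0.0 dB), φ = 2.0°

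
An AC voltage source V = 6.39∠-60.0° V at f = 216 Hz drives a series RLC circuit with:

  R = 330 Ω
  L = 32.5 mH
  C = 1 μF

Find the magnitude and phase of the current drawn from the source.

Step 1 — Angular frequency: ω = 2π·f = 2π·216 = 1357 rad/s.
Step 2 — Component impedances:
  R: Z = R = 330 Ω
  L: Z = jωL = j·1357·0.0325 = 0 + j44.11 Ω
  C: Z = 1/(jωC) = -j/(ω·C) = 0 - j736.8 Ω
Step 3 — Series combination: Z_total = R + L + C = 330 - j692.7 Ω = 767.3∠-64.5° Ω.
Step 4 — Source phasor: V = 6.39∠-60.0° V = 3.195 - j5.534 V.
Step 5 — Ohm's law: I = V / Z_total = (3.195 - j5.534) / (330 - j692.7) = 0.008302 + j0.0006574 A.
Step 6 — Convert to polar: |I| = 0.008328 A, ∠I = 4.5°.

I = 0.008328∠4.5° A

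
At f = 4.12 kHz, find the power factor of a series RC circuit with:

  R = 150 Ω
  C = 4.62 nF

Step 1 — Angular frequency: ω = 2π·f = 2π·4120 = 2.589e+04 rad/s.
Step 2 — Component impedances:
  R: Z = R = 150 Ω
  C: Z = 1/(jωC) = -j/(ω·C) = 0 - j8361 Ω
Step 3 — Series combination: Z_total = R + C = 150 - j8361 Ω = 8363∠-89.0° Ω.
Step 4 — Power factor: PF = cos(φ) = Re(Z)/|Z| = 150/8363 = 0.01794.
Step 5 — Type: Im(Z) = -8361 ⇒ leading (phase φ = -89.0°).

PF = 0.01794 (leading, φ = -89.0°)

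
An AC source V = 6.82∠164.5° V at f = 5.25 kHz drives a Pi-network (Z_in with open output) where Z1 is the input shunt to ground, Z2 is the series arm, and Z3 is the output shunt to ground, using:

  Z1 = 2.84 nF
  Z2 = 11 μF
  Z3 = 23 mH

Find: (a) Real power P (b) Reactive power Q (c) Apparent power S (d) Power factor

Step 1 — Angular frequency: ω = 2π·f = 2π·5250 = 3.299e+04 rad/s.
Step 2 — Component impedances:
  Z1: Z = 1/(jωC) = -j/(ω·C) = 0 - j1.067e+04 Ω
  Z2: Z = 1/(jωC) = -j/(ω·C) = 0 - j2.756 Ω
  Z3: Z = jωL = j·3.299e+04·0.023 = 0 + j758.7 Ω
Step 3 — With open output, the series arm Z2 and the output shunt Z3 appear in series to ground: Z2 + Z3 = 0 + j755.9 Ω.
Step 4 — Parallel with input shunt Z1: Z_in = Z1 || (Z2 + Z3) = 0 + j813.6 Ω = 813.6∠90.0° Ω.
Step 5 — Source phasor: V = 6.82∠164.5° V = -6.572 + j1.823 V.
Step 6 — Current: I = V / Z = 0.00224 + j0.008078 A = 0.008383∠74.5° A.
Step 7 — Complex power: S = V·I* = 0 + j0.05717 VA.
Step 8 — Real power: P = Re(S) = 0 W.
Step 9 — Reactive power: Q = Im(S) = 0.05717 VAR.
Step 10 — Apparent power: |S| = 0.05717 VA.
Step 11 — Power factor: PF = P/|S| = 0 (lagging).

(a) P = 0 W  (b) Q = 0.05717 VAR  (c) S = 0.05717 VA  (d) PF = 0 (lagging)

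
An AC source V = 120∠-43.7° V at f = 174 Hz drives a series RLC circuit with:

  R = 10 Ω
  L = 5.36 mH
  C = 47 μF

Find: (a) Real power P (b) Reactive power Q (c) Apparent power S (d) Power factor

Step 1 — Angular frequency: ω = 2π·f = 2π·174 = 1093 rad/s.
Step 2 — Component impedances:
  R: Z = R = 10 Ω
  L: Z = jωL = j·1093·0.00536 = 0 + j5.86 Ω
  C: Z = 1/(jωC) = -j/(ω·C) = 0 - j19.46 Ω
Step 3 — Series combination: Z_total = R + L + C = 10 - j13.6 Ω = 16.88∠-53.7° Ω.
Step 4 — Source phasor: V = 120∠-43.7° V = 86.76 - j82.91 V.
Step 5 — Current: I = V / Z = 7.001 + j1.231 A = 7.108∠10.0° A.
Step 6 — Complex power: S = V·I* = 505.3 - j687.2 VA.
Step 7 — Real power: P = Re(S) = 505.3 W.
Step 8 — Reactive power: Q = Im(S) = -687.2 VAR.
Step 9 — Apparent power: |S| = 853 VA.
Step 10 — Power factor: PF = P/|S| = 0.5924 (leading).

(a) P = 505.3 W  (b) Q = -687.2 VAR  (c) S = 853 VA  (d) PF = 0.5924 (leading)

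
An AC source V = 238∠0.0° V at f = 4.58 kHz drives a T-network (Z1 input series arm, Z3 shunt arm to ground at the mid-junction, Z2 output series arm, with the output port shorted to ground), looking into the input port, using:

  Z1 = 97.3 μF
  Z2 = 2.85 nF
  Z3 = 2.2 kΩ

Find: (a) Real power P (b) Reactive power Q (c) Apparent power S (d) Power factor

Step 1 — Angular frequency: ω = 2π·f = 2π·4580 = 2.878e+04 rad/s.
Step 2 — Component impedances:
  Z1: Z = 1/(jωC) = -j/(ω·C) = 0 - j0.3571 Ω
  Z2: Z = 1/(jωC) = -j/(ω·C) = 0 - j1.219e+04 Ω
  Z3: Z = R = 2200 Ω
Step 3 — With the output port shorted to ground, the output series arm Z2 runs from the junction to ground; the shunt arm Z3 also runs from the junction to ground. They appear in parallel: Z3 || Z2 = 2131 - j384.4 Ω.
Step 4 — Series with input arm Z1: Z_in = Z1 + (Z3 || Z2) = 2131 - j384.8 Ω = 2165∠-10.2° Ω.
Step 5 — Source phasor: V = 238∠0.0° V = 238 V.
Step 6 — Current: I = V / Z = 0.1082 + j0.01954 A = 0.1099∠10.2° A.
Step 7 — Complex power: S = V·I* = 25.75 - j4.65 VA.
Step 8 — Real power: P = Re(S) = 25.75 W.
Step 9 — Reactive power: Q = Im(S) = -4.65 VAR.
Step 10 — Apparent power: |S| = 26.16 VA.
Step 11 — Power factor: PF = P/|S| = 0.9841 (leading).

(a) P = 25.75 W  (b) Q = -4.65 VAR  (c) S = 26.16 VA  (d) PF = 0.9841 (leading)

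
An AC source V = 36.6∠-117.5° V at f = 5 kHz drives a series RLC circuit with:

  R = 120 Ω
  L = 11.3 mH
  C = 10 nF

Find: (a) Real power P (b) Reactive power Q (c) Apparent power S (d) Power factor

Step 1 — Angular frequency: ω = 2π·f = 2π·5000 = 3.142e+04 rad/s.
Step 2 — Component impedances:
  R: Z = R = 120 Ω
  L: Z = jωL = j·3.142e+04·0.0113 = 0 + j355 Ω
  C: Z = 1/(jωC) = -j/(ω·C) = 0 - j3183 Ω
Step 3 — Series combination: Z_total = R + L + C = 120 - j2828 Ω = 2831∠-87.6° Ω.
Step 4 — Source phasor: V = 36.6∠-117.5° V = -16.9 - j32.46 V.
Step 5 — Current: I = V / Z = 0.01121 - j0.006451 A = 0.01293∠-29.9° A.
Step 6 — Complex power: S = V·I* = 0.02006 - j0.4728 VA.
Step 7 — Real power: P = Re(S) = 0.02006 W.
Step 8 — Reactive power: Q = Im(S) = -0.4728 VAR.
Step 9 — Apparent power: |S| = 0.4732 VA.
Step 10 — Power factor: PF = P/|S| = 0.04239 (leading).

(a) P = 0.02006 W  (b) Q = -0.4728 VAR  (c) S = 0.4732 VA  (d) PF = 0.04239 (leading)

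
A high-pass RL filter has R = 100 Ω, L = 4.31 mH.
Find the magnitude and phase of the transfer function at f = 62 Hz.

Step 1 — Angular frequency: ω = 2π·62 = 389.6 rad/s.
Step 2 — Transfer function: H(jω) = jωL/(R + jωL).
Step 3 — Numerator jωL = j·1.679; denominator R + jωL = 100 + j1.679.
Step 4 — H = 0.0002818 + j0.01679.
Step 5 — Magnitude: |H| = 0.01679 (-35.5 dB); phase: φ = 89.0°.

|H| = 0.01679 (-35.5 dB), φ = 89.0°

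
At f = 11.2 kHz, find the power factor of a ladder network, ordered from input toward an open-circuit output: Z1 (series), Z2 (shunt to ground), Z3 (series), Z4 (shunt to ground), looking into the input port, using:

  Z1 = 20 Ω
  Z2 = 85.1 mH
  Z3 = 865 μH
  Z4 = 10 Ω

Step 1 — Angular frequency: ω = 2π·f = 2π·1.12e+04 = 7.037e+04 rad/s.
Step 2 — Component impedances:
  Z1: Z = R = 20 Ω
  Z2: Z = jωL = j·7.037e+04·0.0851 = 0 + j5989 Ω
  Z3: Z = jωL = j·7.037e+04·0.000865 = 0 + j60.87 Ω
  Z4: Z = R = 10 Ω
Step 3 — Ladder network (open output): work backward from the far end, alternating series and parallel combinations. Z_in = 29.8 + j60.28 Ω = 67.24∠63.7° Ω.
Step 4 — Power factor: PF = cos(φ) = Re(Z)/|Z| = 29.8/67.24 = 0.4432.
Step 5 — Type: Im(Z) = 60.28 ⇒ lagging (phase φ = 63.7°).

PF = 0.4432 (lagging, φ = 63.7°)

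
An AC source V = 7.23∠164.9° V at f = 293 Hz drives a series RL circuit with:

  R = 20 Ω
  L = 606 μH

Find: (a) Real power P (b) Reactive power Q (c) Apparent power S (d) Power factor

Step 1 — Angular frequency: ω = 2π·f = 2π·293 = 1841 rad/s.
Step 2 — Component impedances:
  R: Z = R = 20 Ω
  L: Z = jωL = j·1841·0.000606 = 0 + j1.116 Ω
Step 3 — Series combination: Z_total = R + L = 20 + j1.116 Ω = 20.03∠3.2° Ω.
Step 4 — Source phasor: V = 7.23∠164.9° V = -6.98 + j1.883 V.
Step 5 — Current: I = V / Z = -0.3427 + j0.1133 A = 0.3609∠161.7° A.
Step 6 — Complex power: S = V·I* = 2.606 + j0.1453 VA.
Step 7 — Real power: P = Re(S) = 2.606 W.
Step 8 — Reactive power: Q = Im(S) = 0.1453 VAR.
Step 9 — Apparent power: |S| = 2.61 VA.
Step 10 — Power factor: PF = P/|S| = 0.9984 (lagging).

(a) P = 2.606 W  (b) Q = 0.1453 VAR  (c) S = 2.61 VA  (d) PF = 0.9984 (lagging)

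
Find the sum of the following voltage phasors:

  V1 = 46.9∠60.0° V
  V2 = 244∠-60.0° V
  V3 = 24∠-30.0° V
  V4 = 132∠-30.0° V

Step 1 — Convert each phasor to rectangular form:
  V1 = 46.9·(cos(60.0°) + j·sin(60.0°)) = 23.45 + j40.62 V
  V2 = 244·(cos(-60.0°) + j·sin(-60.0°)) = 122 - j211.3 V
  V3 = 24·(cos(-30.0°) + j·sin(-30.0°)) = 20.78 - j12 V
  V4 = 132·(cos(-30.0°) + j·sin(-30.0°)) = 114.3 - j66 V
Step 2 — Sum components: V_total = 280.5 - j248.7 V.
Step 3 — Convert to polar: |V_total| = 374.9 V, ∠V_total = -41.6°.

V_total = 374.9∠-41.6° V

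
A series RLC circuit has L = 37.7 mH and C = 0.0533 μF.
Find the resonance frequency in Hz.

Step 1 — Resonance condition Im(Z)=0 gives ω₀ = 1/√(LC).
Step 2 — ω₀ = 1/√(0.0377·5.33e-08) = 2.231e+04 rad/s.
Step 3 — f₀ = ω₀/(2π) = 3550 Hz.

f₀ = 3550 Hz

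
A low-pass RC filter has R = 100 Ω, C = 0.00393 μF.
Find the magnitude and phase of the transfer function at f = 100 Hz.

Step 1 — Angular frequency: ω = 2π·100 = 628.3 rad/s.
Step 2 — Transfer function: H(jω) = 1/(1 + jωRC).
Step 3 — Denominator: 1 + jωRC = 1 + j·628.3·100·3.93e-09 = 1 + j0.0002469.
Step 4 — H = 1 - j0.0002469.
Step 5 — Magnitude: |H| = 1 (-0.0 dB); phase: φ = -0.0°.

|H| = 1 (-0.0 dB), φ = -0.0°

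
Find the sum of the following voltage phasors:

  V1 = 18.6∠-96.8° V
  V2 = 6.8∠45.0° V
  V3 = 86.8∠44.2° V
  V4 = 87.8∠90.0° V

Step 1 — Convert each phasor to rectangular form:
  V1 = 18.6·(cos(-96.8°) + j·sin(-96.8°)) = -2.202 - j18.47 V
  V2 = 6.8·(cos(45.0°) + j·sin(45.0°)) = 4.808 + j4.808 V
  V3 = 86.8·(cos(44.2°) + j·sin(44.2°)) = 62.23 + j60.51 V
  V4 = 87.8·(cos(90.0°) + j·sin(90.0°)) = 0 + j87.8 V
Step 2 — Sum components: V_total = 64.83 + j134.7 V.
Step 3 — Convert to polar: |V_total| = 149.4 V, ∠V_total = 64.3°.

V_total = 149.4∠64.3° V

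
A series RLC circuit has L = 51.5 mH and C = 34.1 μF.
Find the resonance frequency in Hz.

Step 1 — Resonance condition Im(Z)=0 gives ω₀ = 1/√(LC).
Step 2 — ω₀ = 1/√(0.0515·3.41e-05) = 754.6 rad/s.
Step 3 — f₀ = ω₀/(2π) = 120.1 Hz.

f₀ = 120.1 Hz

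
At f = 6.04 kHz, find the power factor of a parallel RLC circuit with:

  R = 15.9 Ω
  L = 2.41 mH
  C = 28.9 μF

Step 1 — Angular frequency: ω = 2π·f = 2π·6040 = 3.795e+04 rad/s.
Step 2 — Component impedances:
  R: Z = R = 15.9 Ω
  L: Z = jωL = j·3.795e+04·0.00241 = 0 + j91.46 Ω
  C: Z = 1/(jωC) = -j/(ω·C) = 0 - j0.9118 Ω
Step 3 — Parallel combination: 1/Z_total = 1/R + 1/L + 1/C; Z_total = 0.05316 - j0.9179 Ω = 0.9194∠-86.7° Ω.
Step 4 — Power factor: PF = cos(φ) = Re(Z)/|Z| = 0.05316/0.9194 = 0.05782.
Step 5 — Type: Im(Z) = -0.9179 ⇒ leading (phase φ = -86.7°).

PF = 0.05782 (leading, φ = -86.7°)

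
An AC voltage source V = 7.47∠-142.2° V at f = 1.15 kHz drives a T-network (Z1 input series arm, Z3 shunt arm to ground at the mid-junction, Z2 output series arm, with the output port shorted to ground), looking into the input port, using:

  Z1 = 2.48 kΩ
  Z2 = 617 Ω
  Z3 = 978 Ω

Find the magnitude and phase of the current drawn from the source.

Step 1 — Angular frequency: ω = 2π·f = 2π·1150 = 7226 rad/s.
Step 2 — Component impedances:
  Z1: Z = R = 2480 Ω
  Z2: Z = R = 617 Ω
  Z3: Z = R = 978 Ω
Step 3 — With the output port shorted to ground, the output series arm Z2 runs from the junction to ground; the shunt arm Z3 also runs from the junction to ground. They appear in parallel: Z3 || Z2 = 378.3 Ω.
Step 4 — Series with input arm Z1: Z_in = Z1 + (Z3 || Z2) = 2858 Ω = 2858∠0.0° Ω.
Step 5 — Source phasor: V = 7.47∠-142.2° V = -5.902 - j4.578 V.
Step 6 — Ohm's law: I = V / Z_total = (-5.902 - j4.578) / (2858) = -0.002065 - j0.001602 A.
Step 7 — Convert to polar: |I| = 0.002613 A, ∠I = -142.2°.

I = 0.002613∠-142.2° A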